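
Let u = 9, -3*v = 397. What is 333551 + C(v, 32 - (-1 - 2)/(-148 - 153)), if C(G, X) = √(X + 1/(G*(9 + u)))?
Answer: 333551 + √16444682661414/716982 ≈ 3.3356e+5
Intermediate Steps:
v = -397/3 (v = -⅓*397 = -397/3 ≈ -132.33)
C(G, X) = √(X + 1/(18*G)) (C(G, X) = √(X + 1/(G*(9 + 9))) = √(X + 1/(G*18)) = √(X + 1/(18*G)))
333551 + C(v, 32 - (-1 - 2)/(-148 - 153)) = 333551 + √(2/(-397/3) + 36*(32 - (-1 - 2)/(-148 - 153)))/6 = 333551 + √(2*(-3/397) + 36*(32 - (-3)/(-301)))/6 = 333551 + √(-6/397 + 36*(32 - (-3)*(-1)/301))/6 = 333551 + √(-6/397 + 36*(32 - 1*3/301))/6 = 333551 + √(-6/397 + 36*(32 - 3/301))/6 = 333551 + √(-6/397 + 36*(9629/301))/6 = 333551 + √(-6/397 + 346644/301)/6 = 333551 + √(137615862/119497)/6 = 333551 + (√16444682661414/119497)/6 = 333551 + √16444682661414/716982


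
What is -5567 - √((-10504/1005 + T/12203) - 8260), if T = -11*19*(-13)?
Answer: -5567 - I*√1243892605314732405/12264015 ≈ -5567.0 - 90.941*I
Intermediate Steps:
T = 2717 (T = -209*(-13) = 2717)
-5567 - √((-10504/1005 + T/12203) - 8260) = -5567 - √((-10504/1005 + 2717/12203) - 8260) = -5567 - √(-125449727/12264015 - 8260) = -5567 - √(-101426213627/12264015) = -5567 - I*√1243892605314732405/12264015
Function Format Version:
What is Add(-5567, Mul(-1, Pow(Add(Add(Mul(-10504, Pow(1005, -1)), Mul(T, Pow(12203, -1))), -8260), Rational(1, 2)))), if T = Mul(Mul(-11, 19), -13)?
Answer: Add(-5567, Mul(Rational(-1, 12264015), I, Pow(1243892605314732405, Rational(1, 2)))) ≈ Add(-5567.0, Mul(-90.941, I))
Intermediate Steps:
T = 2717 (T = Mul(-209, -13) = 2717)
Add(-5567, Mul(-1, Pow(Add(Add(Mul(-10504, Pow(1005, -1)), Mul(T, Pow(12203, -1))), -8260), Rational(1, 2)))) = Add(-5567, Mul(-1, Pow(Add(Add(Mul(-10504, Pow(1005, -1)), Mul(2717, Pow(12203, -1))), -8260), Rational(1, 2)))) = Add(-5567, Mul(-1, Pow(Add(Add(Mul(-10504, Rational(1, 1005)), Mul(2717, Rational(1, 12203))), -8260), Rational(1, 2)))) = Add(-5567, Mul(-1, Pow(Add(Add(Rational(-10504, 1005), Rational(2717, 12203)), -8260), Rational(1, 2)))) = Add(-5567, Mul(-1, Pow(Add(Rational(-125449727, 12264015), -8260), Rational(1, 2)))) = Add(-5567, Mul(-1, Pow(Rational(-101426213627, 12264015), Rational(1, 2)))) = Add(-5567, Mul(-1, Mul(Rational(1, 12264015), I, Pow(1243892605314732405, Rational(1, 2))))) = Add(-5567, Mul(Rational(-1, 12264015), I, Pow(1243892605314732405, Rational(1, 2))))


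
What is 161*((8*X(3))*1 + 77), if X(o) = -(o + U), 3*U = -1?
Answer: 26887/3 ≈ 8962.3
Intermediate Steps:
U = -⅓ (U = (⅓)*(-1) = -⅓ ≈ -0.33333)
X(o) = ⅓ - o (X(o) = -(o - ⅓) = -(-⅓ + o) = ⅓ - o)
161*((8*X(3))*1 + 77) = 161*((8*(⅓ - 1*3))*1 + 77) = 161*((8*(⅓ - 3))*1 + 77) = 161*((8*(-8/3))*1 + 77) = 161*(-64/3*1 + 77) = 161*(-64/3 + 77) = 161*(167/3) = 26887/3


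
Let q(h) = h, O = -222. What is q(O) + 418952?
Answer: 418730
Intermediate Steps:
q(O) + 418952 = -222 + 418952 = 418730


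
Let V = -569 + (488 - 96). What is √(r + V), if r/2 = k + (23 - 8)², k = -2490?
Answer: 3*I*√523 ≈ 68.608*I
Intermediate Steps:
r = -4530 (r = 2*(-2490 + (23 - 8)²) = 2*(-2490 + 15²) = 2*(-2490 + 225) = 2*(-2265) = -4530)
V = -177 (V = -569 + 392 = -177)
√(r + V) = √(-4530 - 177) = √(-4707) = 3*I*√523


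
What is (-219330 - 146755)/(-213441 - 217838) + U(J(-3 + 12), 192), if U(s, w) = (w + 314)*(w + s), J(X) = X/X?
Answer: 42118210667/431279 ≈ 97659.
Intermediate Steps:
J(X) = 1
U(s, w) = (314 + w)*(s + w)
(-219330 - 146755)/(-213441 - 217838) + U(J(-3 + 12), 192) = (-219330 - 146755)/(-213441 - 217838) + (192**2 + 314*1 + 314*192 + 1*192) = -366085/(-431279) + (36864 + 314 + 60288 + 192) = -366085*(-1/431279) + 97658 = 366085/431279 + 97658 = 42118210667/431279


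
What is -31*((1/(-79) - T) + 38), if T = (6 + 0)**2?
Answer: -4867/79 ≈ -61.608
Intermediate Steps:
T = 36 (T = 6**2 = 36)
-31*((1/(-79) - T) + 38) = -31*((1/(-79) - 1*36) + 38) = -31*((1*(-1/79) - 36) + 38) = -31*((-1/79 - 36) + 38) = -31*(-2845/79 + 38) = -31*157/79 = -4867/79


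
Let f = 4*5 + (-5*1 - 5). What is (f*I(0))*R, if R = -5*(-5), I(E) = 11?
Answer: 2750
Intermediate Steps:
f = 10 (f = 20 + (-5 - 5) = 20 - 10 = 10)
R = 25
(f*I(0))*R = (10*11)*25 = 110*25 = 2750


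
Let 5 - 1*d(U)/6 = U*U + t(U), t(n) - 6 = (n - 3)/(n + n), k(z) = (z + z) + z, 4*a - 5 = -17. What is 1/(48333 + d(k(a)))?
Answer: 1/47837 ≈ 2.0904e-5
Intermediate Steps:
a = -3 (a = 5/4 + (¼)*(-17) = 5/4 - 17/4 = -3)
k(z) = 3*z (k(z) = 2*z + z = 3*z)
t(n) = 6 + (-3 + n)/(2*n) (t(n) = 6 + (n - 3)/(n + n) = 6 + (-3 + n)/((2*n)) = 6 + (-3 + n)*(1/(2*n)) = 6 + (-3 + n)/(2*n))
d(U) = 30 - 6*U² - 3*(-3 + 13*U)/U (d(U) = 30 - 6*(U*U + (-3 + 13*U)/(2*U)) = 30 - 6*(U² + (-3 + 13*U)/(2*U)) = 30 + (-6*U² - 3*(-3 + 13*U)/U) = 30 - 6*U² - 3*(-3 + 13*U)/U)
1/(48333 + d(k(a))) = 1/(48333 + (-9 - 6*(3*(-3))² + 9/((3*(-3))))) = 1/(48333 + (-9 - 6*(-9)² + 9/(-9))) = 1/(48333 + (-9 - 6*81 + 9*(-⅑))) = 1/(48333 + (-9 - 486 - 1)) = 1/(48333 - 496) = 1/47837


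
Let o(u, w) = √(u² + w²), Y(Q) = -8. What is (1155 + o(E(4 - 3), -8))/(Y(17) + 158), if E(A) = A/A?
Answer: 77/10 + √65/150 ≈ 7.7537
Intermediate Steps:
E(A) = 1
(1155 + o(E(4 - 3), -8))/(Y(17) + 158) = (1155 + √(1² + (-8)²))/(-8 + 158) = (1155 + √(1 + 64))/150 = (1155 + √65)*(1/150) = 77/10 + √65/150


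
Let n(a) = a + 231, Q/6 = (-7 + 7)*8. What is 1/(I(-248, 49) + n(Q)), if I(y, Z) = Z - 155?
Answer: 1/125 ≈ 0.0080000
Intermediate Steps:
Q = 0 (Q = 6*((-7 + 7)*8) = 6*(0*8) = 6*0 = 0)
n(a) = 231 + a
I(y, Z) = -155 + Z
1/(I(-248, 49) + n(Q)) = 1/((-155 + 49) + (231 + 0)) = 1/(-106 + 231) = 1/125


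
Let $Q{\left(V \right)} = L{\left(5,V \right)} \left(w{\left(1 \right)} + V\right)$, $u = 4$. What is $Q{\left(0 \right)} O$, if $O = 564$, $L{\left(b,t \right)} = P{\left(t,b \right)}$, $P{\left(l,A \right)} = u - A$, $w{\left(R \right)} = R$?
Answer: $-564$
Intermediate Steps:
$P{\left(l,A \right)} = 4 - A$
$L{\left(b,t \right)} = 4 - b$
$Q{\left(V \right)} = -1 - V$ ($Q{\left(V \right)} = \left(4 - 5\right) \left(1 + V\right) = - (1 + V) = -1 - V$)
$Q{\left(0 \right)} O = \left(-1 - 0\right) 564 = \left(-1 + 0\right) 564 = \left(-1\right) 564 = -564$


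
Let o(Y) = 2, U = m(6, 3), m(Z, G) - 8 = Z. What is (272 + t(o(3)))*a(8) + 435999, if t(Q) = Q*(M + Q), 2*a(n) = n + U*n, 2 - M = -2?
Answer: 453039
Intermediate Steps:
M = 4 (M = 2 - 1*(-2) = 2 + 2 = 4)
m(Z, G) = 8 + Z
U = 14 (U = 8 + 6 = 14)
a(n) = 15*n/2 (a(n) = (n + 14*n)/2 = (15*n)/2 = 15*n/2)
t(Q) = Q*(4 + Q)
(272 + t(o(3)))*a(8) + 435999 = (272 + 2*(4 + 2))*((15/2)*8) + 435999 = (272 + 2*6)*60 + 435999 = (272 + 12)*60 + 435999 = 284*60 + 435999 = 17040 + 435999 = 453039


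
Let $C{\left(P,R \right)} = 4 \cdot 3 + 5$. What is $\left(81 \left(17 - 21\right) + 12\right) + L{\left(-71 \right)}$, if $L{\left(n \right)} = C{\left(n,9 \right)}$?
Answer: $-295$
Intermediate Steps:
$C{\left(P,R \right)} = 17$ ($C{\left(P,R \right)} = 12 + 5 = 17$)
$L{\left(n \right)} = 17$
$\left(81 \left(17 - 21\right) + 12\right) + L{\left(-71 \right)} = \left(81 \left(17 - 21\right) + 12\right) + 17 = \left(81 \left(-4\right) + 12\right) + 17 = \left(-324 + 12\right) + 17 = -312 + 17 = -295$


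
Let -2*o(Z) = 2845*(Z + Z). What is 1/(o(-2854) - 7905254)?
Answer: 1/214376 ≈ 4.6647e-6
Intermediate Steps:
o(Z) = -2845*Z (o(Z) = -2845*(Z + Z)/2 = -2845*2*Z/2 = -2845*Z)
1/(o(-2854) - 7905254) = 1/(-2845*(-2854) - 7905254) = 1/(8119630 - 7905254) = 1/214376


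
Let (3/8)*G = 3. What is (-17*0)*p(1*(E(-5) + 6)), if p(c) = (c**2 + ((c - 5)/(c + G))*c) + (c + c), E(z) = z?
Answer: 0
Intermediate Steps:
G = 8 (G = (8/3)*3 = 8)
p(c) = c**2 + 2*c + c*(-5 + c)/(8 + c) (p(c) = (c**2 + ((c - 5)/(c + 8))*c) + (c + c) = (c**2 + ((-5 + c)/(8 + c))*c) + 2*c = (c**2 + c*(-5 + c)/(8 + c)) + 2*c = c**2 + 2*c + c*(-5 + c)/(8 + c))
(-17*0)*p(1*(E(-5) + 6)) = (-17*0)*((1*(-5 + 6))*(11 + (1*(-5 + 6))**2 + 11*(1*(-5 + 6)))/(8 + 1*(-5 + 6))) = 0*((1*1)*(11 + (1*1)**2 + 11*(1*1))/(8 + 1*1)) = 0*(1*(11 + 1**2 + 11*1)/(8 + 1)) = 0*(1*(11 + 1 + 11)/9) = 0*(1*(1/9)*23) = 0*(23/9) = 0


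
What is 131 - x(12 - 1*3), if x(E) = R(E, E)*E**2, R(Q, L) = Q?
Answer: -598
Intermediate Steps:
x(E) = E**3 (x(E) = E*E**2 = E**3)
131 - x(12 - 1*3) = 131 - (12 - 1*3)**3 = 131 - (12 - 3)**3 = 131 - 1*9**3 = 131 - 1*729 = 131 - 729 = -598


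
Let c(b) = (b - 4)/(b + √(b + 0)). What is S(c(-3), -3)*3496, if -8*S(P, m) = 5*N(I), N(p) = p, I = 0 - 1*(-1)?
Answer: -2185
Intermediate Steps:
I = 1 (I = 0 + 1 = 1)
c(b) = (-4 + b)/(b + √b)
S(P, m) = -5/8
S(c(-3), -3)*3496 = -5/8*3496 = -2185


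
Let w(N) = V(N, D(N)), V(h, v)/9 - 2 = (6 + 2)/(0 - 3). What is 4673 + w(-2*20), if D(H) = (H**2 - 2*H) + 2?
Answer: 4667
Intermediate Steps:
D(H) = 2 + H**2 - 2*H
V(h, v) = -6 (V(h, v) = 18 + 9*((6 + 2)/(0 - 3)) = 18 + 9*(8/(-3)) = 18 + 9*(8*(-1/3)) = 18 + 9*(-8/3) = 18 - 24 = -6)
w(N) = -6
4673 + w(-2*20) = 4673 - 6 = 4667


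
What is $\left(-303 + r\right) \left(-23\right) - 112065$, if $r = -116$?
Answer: $-102428$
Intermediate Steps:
$\left(-303 + r\right) \left(-23\right) - 112065 = \left(-303 - 116\right) \left(-23\right) - 112065 = \left(-419\right) \left(-23\right) - 112065 = 9637 - 112065 = -102428$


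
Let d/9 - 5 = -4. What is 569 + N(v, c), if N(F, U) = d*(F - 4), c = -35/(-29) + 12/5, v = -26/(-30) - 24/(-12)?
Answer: 2794/5 ≈ 558.80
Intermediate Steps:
d = 9 (d = 45 + 9*(-4) = 45 - 36 = 9)
v = 43/15 (v = -26*(-1/30) - 24*(-1/12) = 13/15 + 2 = 43/15 ≈ 2.8667)
c = 523/145 (c = -35*(-1/29) + 12*(⅕) = 35/29 + 12/5 = 523/145 ≈ 3.6069)
N(F, U) = -36 + 9*F (N(F, U) = 9*(F - 4) = 9*(-4 + F) = -36 + 9*F)
569 + N(v, c) = 569 + (-36 + 9*(43/15)) = 569 + (-36 + 129/5) = 569 - 51/5 = 2794/5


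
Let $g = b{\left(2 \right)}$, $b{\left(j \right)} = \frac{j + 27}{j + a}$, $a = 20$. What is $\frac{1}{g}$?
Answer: $\frac{22}{29} \approx 0.75862$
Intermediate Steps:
$b{\left(j \right)} = \frac{27 + j}{20 + j}$ ($b{\left(j \right)} = \frac{j + 27}{j + 20} = \frac{27 + j}{20 + j}$)
$g = \frac{29}{22}$ ($g = \frac{27 + 2}{20 + 2} = \frac{1}{22} \cdot 29 = \frac{29}{22} \approx 1.3182$)
$\frac{1}{g} = \frac{1}{\frac{29}{22}} = \frac{22}{29}$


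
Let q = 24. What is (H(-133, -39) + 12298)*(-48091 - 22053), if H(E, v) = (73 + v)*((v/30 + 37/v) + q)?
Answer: -178328564224/195 ≈ -9.1451e+8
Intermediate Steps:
H(E, v) = (73 + v)*(24 + 37/v + v/30) (H(E, v) = (73 + v)*((v/30 + 37/v) + 24) = (73 + v)*((37/v + v/30) + 24) = (73 + v)*(24 + 37/v + v/30))
(H(-133, -39) + 12298)*(-48091 - 22053) = ((1/30)*(81030 - 39*(53670 + (-39)² + 793*(-39)))/(-39) + 12298)*(-48091 - 22053) = ((1/30)*(-1/39)*(81030 - 39*(53670 + 1521 - 30927)) + 12298)*(-70144) = ((1/30)*(-1/39)*(81030 - 39*24264) + 12298)*(-70144) = ((1/30)*(-1/39)*(81030 - 946296) + 12298)*(-70144) = ((1/30)*(-1/39)*(-865266) + 12298)*(-70144) = (144211/195 + 12298)*(-70144) = (2542321/195)*(-70144) = -178328564224/195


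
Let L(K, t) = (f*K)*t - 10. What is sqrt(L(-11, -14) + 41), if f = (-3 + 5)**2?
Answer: sqrt(647) ≈ 25.436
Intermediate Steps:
f = 4 (f = 2**2 = 4)
L(K, t) = -10 + 4*K*t (L(K, t) = (4*K)*t - 10 = 4*K*t - 10 = -10 + 4*K*t)
sqrt(L(-11, -14) + 41) = sqrt((-10 + 4*(-11)*(-14)) + 41) = sqrt((-10 + 616) + 41) = sqrt(606 + 41) = sqrt(647)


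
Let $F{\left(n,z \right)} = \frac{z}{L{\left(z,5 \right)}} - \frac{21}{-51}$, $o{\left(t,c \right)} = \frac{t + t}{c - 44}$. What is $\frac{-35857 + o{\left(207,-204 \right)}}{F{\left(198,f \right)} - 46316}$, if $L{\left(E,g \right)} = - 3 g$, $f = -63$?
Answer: $\frac{377950375}{488122032} \approx 0.77429$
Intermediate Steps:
$o{\left(t,c \right)} = \frac{2 t}{-44 + c}$
$F{\left(n,z \right)} = \frac{7}{17} - \frac{z}{15}$ ($F{\left(n,z \right)} = \frac{z}{\left(-3\right) 5} - \frac{21}{-51} = \frac{z}{-15} - - \frac{7}{17} = z \left(- \frac{1}{15}\right) + \frac{7}{17} = - \frac{z}{15} + \frac{7}{17} = \frac{7}{17} - \frac{z}{15}$)
$\frac{-35857 + o{\left(207,-204 \right)}}{F{\left(198,f \right)} - 46316} = \frac{-35857 + 2 \cdot 207 \frac{1}{-44 - 204}}{\left(\frac{7}{17} - - \frac{21}{5}\right) - 46316} = \frac{-35857 + 2 \cdot 207 \frac{1}{-248}}{\left(\frac{7}{17} + \frac{21}{5}\right) - 46316} = \frac{-35857 + 2 \cdot 207 \left(- \frac{1}{248}\right)}{\frac{392}{85} - 46316} = \frac{-35857 - \frac{207}{124}}{- \frac{3936468}{85}} = \left(- \frac{4446475}{124}\right) \left(- \frac{85}{3936468}\right) = \frac{377950375}{488122032}$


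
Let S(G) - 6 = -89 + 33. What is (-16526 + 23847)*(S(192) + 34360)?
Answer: 251183510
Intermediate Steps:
S(G) = -50 (S(G) = 6 + (-89 + 33) = 6 - 56 = -50)
(-16526 + 23847)*(S(192) + 34360) = (-16526 + 23847)*(-50 + 34360) = 7321*34310 = 251183510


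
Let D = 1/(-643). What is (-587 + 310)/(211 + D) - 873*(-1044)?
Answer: 123652910753/135672 ≈ 9.1141e+5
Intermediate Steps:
D = -1/643 ≈ -0.0015552
(-587 + 310)/(211 + D) - 873*(-1044) = (-587 + 310)/(211 - 1/643) - 873*(-1044) = -277/135672/643 + 911412 = -277*643/135672 + 911412 = -178111/135672 + 911412 = 123652910753/135672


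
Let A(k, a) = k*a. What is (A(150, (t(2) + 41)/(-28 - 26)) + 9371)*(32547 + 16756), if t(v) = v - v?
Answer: 4107630142/9 ≈ 4.5640e+8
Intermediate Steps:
t(v) = 0
A(k, a) = a*k
(A(150, (t(2) + 41)/(-28 - 26)) + 9371)*(32547 + 16756) = (((0 + 41)/(-28 - 26))*150 + 9371)*(32547 + 16756) = ((41/(-54))*150 + 9371)*49303 = ((41*(-1/54))*150 + 9371)*49303 = (-41/54*150 + 9371)*49303 = (-1025/9 + 9371)*49303 = (83314/9)*49303 = 4107630142/9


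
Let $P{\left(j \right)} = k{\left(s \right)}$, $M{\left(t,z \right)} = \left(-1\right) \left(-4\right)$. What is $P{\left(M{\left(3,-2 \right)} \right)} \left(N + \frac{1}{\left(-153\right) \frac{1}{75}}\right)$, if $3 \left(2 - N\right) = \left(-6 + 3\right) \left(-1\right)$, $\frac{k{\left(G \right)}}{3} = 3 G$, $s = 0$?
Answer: $0$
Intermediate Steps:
$M{\left(t,z \right)} = 4$
$k{\left(G \right)} = 9 G$ ($k{\left(G \right)} = 3 \cdot 3 G = 9 G$)
$P{\left(j \right)} = 0$ ($P{\left(j \right)} = 9 \cdot 0 = 0$)
$N = 1$ ($N = 2 - \frac{\left(-6 + 3\right) \left(-1\right)}{3} = 2 - \frac{\left(-3\right) \left(-1\right)}{3} = 2 - 1 = 1$)
$P{\left(M{\left(3,-2 \right)} \right)} \left(N + \frac{1}{\left(-153\right) \frac{1}{75}}\right) = 0 \left(1 + \frac{1}{\left(-153\right) \frac{1}{75}}\right) = 0 \left(1 + \frac{1}{- \frac{51}{25}}\right) = 0 \left(1 - \frac{25}{51}\right) = 0 \cdot \frac{26}{51} = 0$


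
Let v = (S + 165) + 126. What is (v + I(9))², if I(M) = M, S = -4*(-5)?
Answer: 102400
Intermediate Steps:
S = 20
v = 311 (v = (20 + 165) + 126 = 185 + 126 = 311)
(v + I(9))² = (311 + 9)² = 320² = 102400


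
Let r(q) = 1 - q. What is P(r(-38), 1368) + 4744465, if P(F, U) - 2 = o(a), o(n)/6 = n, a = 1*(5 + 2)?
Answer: 4744509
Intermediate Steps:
a = 7 (a = 1*7 = 7)
o(n) = 6*n
P(F, U) = 44 (P(F, U) = 2 + 6*7 = 2 + 42 = 44)
P(r(-38), 1368) + 4744465 = 44 + 4744465 = 4744509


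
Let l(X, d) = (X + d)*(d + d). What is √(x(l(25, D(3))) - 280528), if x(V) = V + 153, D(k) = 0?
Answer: 5*I*√11215 ≈ 529.5*I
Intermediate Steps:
l(X, d) = 2*d*(X + d) (l(X, d) = (X + d)*(2*d) = 2*d*(X + d))
x(V) = 153 + V
√(x(l(25, D(3))) - 280528) = √((153 + 2*0*(25 + 0)) - 280528) = √((153 + 2*0*25) - 280528) = √((153 + 0) - 280528) = √(153 - 280528) = √(-280375) = 5*I*√11215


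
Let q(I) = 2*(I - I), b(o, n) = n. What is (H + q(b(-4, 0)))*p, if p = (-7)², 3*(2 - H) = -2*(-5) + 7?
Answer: -539/3 ≈ -179.67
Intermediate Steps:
q(I) = 0 (q(I) = 2*0 = 0)
H = -11/3 (H = 2 - (-2*(-5) + 7)/3 = 2 - (10 + 7)/3 = 2 - ⅓*17 = 2 - 17/3 = -11/3 ≈ -3.6667)
p = 49
(H + q(b(-4, 0)))*p = (-11/3 + 0)*49 = -11/3*49 = -539/3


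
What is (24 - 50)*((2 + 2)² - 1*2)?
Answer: -364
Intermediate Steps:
(24 - 50)*((2 + 2)² - 1*2) = -26*(4² - 2) = -26*(16 - 2) = -26*14 = -364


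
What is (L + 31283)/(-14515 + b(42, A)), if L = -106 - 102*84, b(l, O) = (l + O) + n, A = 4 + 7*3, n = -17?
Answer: -22609/14465 ≈ -1.5630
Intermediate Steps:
A = 25 (A = 4 + 21 = 25)
b(l, O) = -17 + O + l (b(l, O) = (l + O) - 17 = (O + l) - 17 = -17 + O + l)
L = -8674 (L = -106 - 8568 = -8674)
(L + 31283)/(-14515 + b(42, A)) = (-8674 + 31283)/(-14515 + (-17 + 25 + 42)) = 22609/(-14515 + 50) = 22609/(-14465) = 22609*(-1/14465) = -22609/14465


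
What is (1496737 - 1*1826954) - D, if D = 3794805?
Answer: -4125022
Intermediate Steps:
(1496737 - 1*1826954) - D = (1496737 - 1*1826954) - 1*3794805 = (1496737 - 1826954) - 3794805 = -330217 - 3794805 = -4125022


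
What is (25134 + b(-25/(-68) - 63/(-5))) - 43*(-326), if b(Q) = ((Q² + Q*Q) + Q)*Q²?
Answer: 654057105444891/6681680000 ≈ 97888.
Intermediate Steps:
b(Q) = Q²*(Q + 2*Q²) (b(Q) = ((Q² + Q²) + Q)*Q² = (2*Q² + Q)*Q² = (Q + 2*Q²)*Q² = Q²*(Q + 2*Q²))
(25134 + b(-25/(-68) - 63/(-5))) - 43*(-326) = (25134 + (-25/(-68) - 63/(-5))³*(1 + 2*(-25/(-68) - 63/(-5)))) - 43*(-326) = (25134 + (-25*(-1/68) - 63*(-⅕))³*(1 + 2*(-25*(-1/68) - 63*(-⅕)))) + 14018 = (25134 + (25/68 + 63/5)³*(1 + 2*(25/68 + 63/5))) + 14018 = (25134 + (4409/340)³*(1 + 2*(4409/340))) + 14018 = (25134 + 85707789929*(1 + 4409/170)/39304000) + 14018 = (25134 + (85707789929/39304000)*(4579/170)) + 14018 = (25134 + 392455970084891/6681680000) + 14018 = 560393315204891/6681680000 + 14018 = 654057105444891/6681680000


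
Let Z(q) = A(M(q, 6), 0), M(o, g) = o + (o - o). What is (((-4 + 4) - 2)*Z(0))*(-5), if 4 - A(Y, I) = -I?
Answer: 40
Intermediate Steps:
M(o, g) = o (M(o, g) = o + 0 = o)
A(Y, I) = 4 + I (A(Y, I) = 4 - (-1)*I = 4 + I)
Z(q) = 4 (Z(q) = 4 + 0 = 4)
(((-4 + 4) - 2)*Z(0))*(-5) = (((-4 + 4) - 2)*4)*(-5) = ((0 - 2)*4)*(-5) = -2*4*(-5) = -8*(-5) = 40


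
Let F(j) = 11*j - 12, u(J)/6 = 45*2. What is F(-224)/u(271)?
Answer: -619/135 ≈ -4.5852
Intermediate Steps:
u(J) = 540 (u(J) = 6*(45*2) = 6*90 = 540)
F(j) = -12 + 11*j
F(-224)/u(271) = (-12 + 11*(-224))/540 = (-12 - 2464)*(1/540) = -2476*1/540 = -619/135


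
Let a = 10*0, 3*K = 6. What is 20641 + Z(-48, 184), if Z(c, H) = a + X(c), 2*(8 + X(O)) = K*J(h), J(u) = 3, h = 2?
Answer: 20636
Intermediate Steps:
K = 2 (K = (⅓)*6 = 2)
a = 0
X(O) = -5 (X(O) = -8 + (2*3)/2 = -8 + (½)*6 = -8 + 3 = -5)
Z(c, H) = -5 (Z(c, H) = 0 - 5 = -5)
20641 + Z(-48, 184) = 20641 - 5 = 20636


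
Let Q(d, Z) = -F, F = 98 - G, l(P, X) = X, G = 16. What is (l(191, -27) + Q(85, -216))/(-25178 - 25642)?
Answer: 109/50820 ≈ 0.0021448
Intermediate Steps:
F = 82 (F = 98 - 1*16 = 98 - 16 = 82)
Q(d, Z) = -82 (Q(d, Z) = -1*82 = -82)
(l(191, -27) + Q(85, -216))/(-25178 - 25642) = (-27 - 82)/(-25178 - 25642) = -109/(-50820) = -109*(-1/50820) = 109/50820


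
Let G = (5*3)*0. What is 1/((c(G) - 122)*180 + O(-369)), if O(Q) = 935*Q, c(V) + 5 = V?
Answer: -1/367875 ≈ -2.7183e-6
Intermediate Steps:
G = 0 (G = 15*0 = 0)
c(V) = -5 + V
1/((c(G) - 122)*180 + O(-369)) = 1/(((-5 + 0) - 122)*180 + 935*(-369)) = 1/((-5 - 122)*180 - 345015) = 1/(-127*180 - 345015) = 1/(-22860 - 345015) = 1/(-367875) = -1/367875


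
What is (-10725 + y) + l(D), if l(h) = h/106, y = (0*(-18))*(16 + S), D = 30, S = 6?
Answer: -568410/53 ≈ -10725.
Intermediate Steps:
y = 0 (y = (0*(-18))*(16 + 6) = 0*22 = 0)
l(h) = h/106 (l(h) = h*(1/106) = h/106)
(-10725 + y) + l(D) = (-10725 + 0) + (1/106)*30 = -10725 + 15/53 = -568410/53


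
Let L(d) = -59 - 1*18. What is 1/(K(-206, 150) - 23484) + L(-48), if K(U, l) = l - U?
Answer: -1780857/23128 ≈ -77.000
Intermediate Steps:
L(d) = -77 (L(d) = -59 - 18 = -77)
1/(K(-206, 150) - 23484) + L(-48) = 1/((150 - 1*(-206)) - 23484) - 77 = 1/((150 + 206) - 23484) - 77 = 1/(356 - 23484) - 77 = 1/(-23128) - 77 = -1/23128 - 77 = -1780857/23128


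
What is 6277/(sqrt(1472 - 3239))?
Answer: -6277*I*sqrt(1767)/1767 ≈ -149.33*I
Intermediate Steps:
6277/(sqrt(1472 - 3239)) = 6277/(sqrt(-1767)) = 6277/((I*sqrt(1767))) = 6277*(-I*sqrt(1767)/1767) = -6277*I*sqrt(1767)/1767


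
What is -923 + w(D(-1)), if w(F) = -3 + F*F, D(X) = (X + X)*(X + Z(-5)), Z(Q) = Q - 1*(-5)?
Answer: -922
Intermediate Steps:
Z(Q) = 5 + Q (Z(Q) = Q + 5 = 5 + Q)
D(X) = 2*X**2 (D(X) = (X + X)*(X + (5 - 5)) = (2*X)*(X + 0) = (2*X)*X = 2*X**2)
w(F) = -3 + F**2
-923 + w(D(-1)) = -923 + (-3 + (2*(-1)**2)**2) = -923 + (-3 + (2*1)**2) = -923 + (-3 + 2**2) = -923 + (-3 + 4) = -923 + 1 = -922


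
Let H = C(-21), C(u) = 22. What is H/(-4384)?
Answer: -11/2192 ≈ -0.0050182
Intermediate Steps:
H = 22
H/(-4384) = 22/(-4384) = 22*(-1/4384) = -11/2192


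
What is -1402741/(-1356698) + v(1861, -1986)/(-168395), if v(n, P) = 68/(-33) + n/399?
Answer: 49368107037729/47748382379390 ≈ 1.0339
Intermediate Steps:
v(n, P) = -68/33 + n/399 (v(n, P) = 68*(-1/33) + n*(1/399) = -68/33 + n/399)
-1402741/(-1356698) + v(1861, -1986)/(-168395) = -1402741/(-1356698) + (-68/33 + (1/399)*1861)/(-168395) = -1402741*(-1/1356698) + (-68/33 + 1861/399)*(-1/168395) = 1402741/1356698 + (3809/1463)*(-1/168395) = 1402741/1356698 - 3809/246361885 = 49368107037729/47748382379390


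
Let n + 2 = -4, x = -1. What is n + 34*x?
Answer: -40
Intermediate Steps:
n = -6 (n = -2 - 4 = -6)
n + 34*x = -6 + 34*(-1) = -6 - 34 = -40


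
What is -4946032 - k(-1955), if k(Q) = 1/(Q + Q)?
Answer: -19338985119/3910 ≈ -4.9460e+6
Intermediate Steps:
k(Q) = 1/(2*Q)
-4946032 - k(-1955) = -4946032 - 1/(2*(-1955)) = -4946032 - (-1)/(2*1955) = -4946032 - 1*(-1/3910) = -4946032 + 1/3910 = -19338985119/3910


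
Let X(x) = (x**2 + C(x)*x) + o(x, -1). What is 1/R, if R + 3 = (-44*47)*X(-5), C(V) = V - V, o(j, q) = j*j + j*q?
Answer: -1/113743 ≈ -8.7917e-6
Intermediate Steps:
o(j, q) = j**2 + j*q
C(V) = 0
X(x) = x**2 + x*(-1 + x) (X(x) = (x**2 + 0*x) + x*(x - 1) = (x**2 + 0) + x*(-1 + x) = x**2 + x*(-1 + x))
R = -113743 (R = -3 + (-44*47)*(-5*(-1 + 2*(-5))) = -3 - (-10340)*(-1 - 10) = -3 - (-10340)*(-11) = -3 - 2068*55 = -3 - 113740 = -113743)
1/R = 1/(-113743) = -1/113743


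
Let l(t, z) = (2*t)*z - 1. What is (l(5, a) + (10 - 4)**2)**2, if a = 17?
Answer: 42025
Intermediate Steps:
l(t, z) = -1 + 2*t*z (l(t, z) = 2*t*z - 1 = -1 + 2*t*z)
(l(5, a) + (10 - 4)**2)**2 = ((-1 + 2*5*17) + (10 - 4)**2)**2 = ((-1 + 170) + 6**2)**2 = (169 + 36)**2 = 205**2 = 42025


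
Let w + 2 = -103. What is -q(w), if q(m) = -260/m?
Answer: -52/21 ≈ -2.4762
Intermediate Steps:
w = -105 (w = -2 - 103 = -105)
-q(w) = -(-260)/(-105) = -(-260)*(-1)/105 = -1*52/21 = -52/21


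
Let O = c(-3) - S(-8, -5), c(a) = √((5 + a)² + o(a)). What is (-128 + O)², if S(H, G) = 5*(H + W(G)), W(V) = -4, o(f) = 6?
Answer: (68 - √10)² ≈ 4203.9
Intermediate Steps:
S(H, G) = -20 + 5*H (S(H, G) = 5*(H - 4) = 5*(-4 + H) = -20 + 5*H)
c(a) = √(6 + (5 + a)²) (c(a) = √((5 + a)² + 6) = √(6 + (5 + a)²))
O = 60 + √10 (O = √(6 + (5 - 3)²) - (-20 + 5*(-8)) = √(6 + 2²) - (-20 - 40) = √(6 + 4) - 1*(-60) = √10 + 60 = 60 + √10 ≈ 63.162)
(-128 + O)² = (-128 + (60 + √10))² = (-68 + √10)²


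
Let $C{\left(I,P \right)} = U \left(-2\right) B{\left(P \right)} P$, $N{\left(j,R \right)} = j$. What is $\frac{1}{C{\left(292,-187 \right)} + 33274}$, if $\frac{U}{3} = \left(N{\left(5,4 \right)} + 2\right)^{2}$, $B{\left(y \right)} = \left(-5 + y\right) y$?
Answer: $\frac{1}{1973963386} \approx 5.0659 \cdot 10^{-10}$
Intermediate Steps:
$B{\left(y \right)} = y \left(-5 + y\right)$
$U = 147$ ($U = 3 \left(5 + 2\right)^{2} = 3 \cdot 7^{2} = 3 \cdot 49 = 147$)
$C{\left(I,P \right)} = - 294 P^{2} \left(-5 + P\right)$ ($C{\left(I,P \right)} = 147 \left(-2\right) P \left(-5 + P\right) P = - 294 P \left(-5 + P\right) P = - 294 P^{2} \left(-5 + P\right)$)
$\frac{1}{C{\left(292,-187 \right)} + 33274} = \frac{1}{294 \left(-187\right)^{2} \left(5 - -187\right) + 33274} = \frac{1}{294 \cdot 34969 \left(5 + 187\right) + 33274} = \frac{1}{294 \cdot 34969 \cdot 192 + 33274} = \frac{1}{1973930112 + 33274} = \frac{1}{1973963386}$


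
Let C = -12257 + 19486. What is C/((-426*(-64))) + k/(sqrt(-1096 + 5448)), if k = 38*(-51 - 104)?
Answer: 7229/27264 - 2945*sqrt(17)/136 ≈ -89.018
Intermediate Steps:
C = 7229
k = -5890 (k = 38*(-155) = -5890)
C/((-426*(-64))) + k/(sqrt(-1096 + 5448)) = 7229/((-426*(-64))) - 5890/sqrt(-1096 + 5448) = 7229/27264 - 5890*sqrt(17)/272 = 7229*(1/27264) - 5890*sqrt(17)/272 = 7229/27264 - 2945*sqrt(17)/136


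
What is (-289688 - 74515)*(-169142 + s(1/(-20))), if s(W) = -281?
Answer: 61704364869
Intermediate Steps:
(-289688 - 74515)*(-169142 + s(1/(-20))) = (-289688 - 74515)*(-169142 - 281) = -364203*(-169423) = 61704364869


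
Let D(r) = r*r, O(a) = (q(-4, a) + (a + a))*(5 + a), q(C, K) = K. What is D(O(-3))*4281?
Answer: 1387044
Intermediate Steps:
O(a) = 3*a*(5 + a) (O(a) = (a + (a + a))*(5 + a) = (a + 2*a)*(5 + a) = (3*a)*(5 + a) = 3*a*(5 + a))
D(r) = r**2
D(O(-3))*4281 = (3*(-3)*(5 - 3))**2*4281 = (3*(-3)*2)**2*4281 = (-18)**2*4281 = 324*4281 = 1387044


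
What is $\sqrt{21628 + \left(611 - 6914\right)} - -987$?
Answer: $987 + 5 \sqrt{613} \approx 1110.8$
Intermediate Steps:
$\sqrt{21628 + \left(611 - 6914\right)} - -987 = \sqrt{21628 + \left(611 - 6914\right)} + 987 = \sqrt{21628 - 6303} + 987 = \sqrt{15325} + 987 = 5 \sqrt{613} + 987 = 987 + 5 \sqrt{613}$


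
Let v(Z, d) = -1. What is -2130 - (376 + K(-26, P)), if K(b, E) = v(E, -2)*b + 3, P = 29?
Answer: -2535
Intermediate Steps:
K(b, E) = 3 - b (K(b, E) = -b + 3 = 3 - b)
-2130 - (376 + K(-26, P)) = -2130 - (376 + (3 - 1*(-26))) = -2130 - (376 + (3 + 26)) = -2130 - (376 + 29) = -2130 - 1*405 = -2130 - 405 = -2535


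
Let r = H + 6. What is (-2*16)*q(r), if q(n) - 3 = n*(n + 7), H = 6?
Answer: -7392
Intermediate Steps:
r = 12 (r = 6 + 6 = 12)
q(n) = 3 + n*(7 + n) (q(n) = 3 + n*(n + 7) = 3 + n*(7 + n))
(-2*16)*q(r) = (-2*16)*(3 + 12**2 + 7*12) = -32*(3 + 144 + 84) = -32*231 = -7392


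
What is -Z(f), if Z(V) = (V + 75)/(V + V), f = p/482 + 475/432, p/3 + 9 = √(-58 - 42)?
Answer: -860173293049/23690583698 + 25299216000*I/11845291849 ≈ -36.309 + 2.1358*I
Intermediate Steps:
p = -27 + 30*I (p = -27 + 3*√(-58 - 42) = -27 + 3*√(-100) = -27 + 3*(10*I) = -27 + 30*I ≈ -27.0 + 30.0*I)
f = 108643/104112 + 15*I/241 (f = (-27 + 30*I)/482 + 475/432 = (-27 + 30*I)*(1/482) + 475*(1/432) = (-27/482 + 15*I/241) + 475/432 = 108643/104112 + 15*I/241 ≈ 1.0435 + 0.062241*I)
Z(V) = (75 + V)/(2*V) (Z(V) = (75 + V)/((2*V)) = (75 + V)*(1/(2*V)) = (75 + V)/(2*V))
-Z(f) = -(75 + (108643/104112 + 15*I/241))/(2*(108643/104112 + 15*I/241)) = -10839308544*(108643/104112 - 15*I/241)/11845291849*(7917043/104112 + 15*I/241)/2 = -5419654272*(108643/104112 - 15*I/241)*(7917043/104112 + 15*I/241)/11845291849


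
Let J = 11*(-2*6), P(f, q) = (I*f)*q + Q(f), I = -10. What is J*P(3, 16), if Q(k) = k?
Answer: 62964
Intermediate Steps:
P(f, q) = f - 10*f*q (P(f, q) = (-10*f)*q + f = -10*f*q + f = f - 10*f*q)
J = -132 (J = 11*(-12) = -132)
J*P(3, 16) = -396*(1 - 10*16) = -396*(1 - 160) = -396*(-159) = -132*(-477) = 62964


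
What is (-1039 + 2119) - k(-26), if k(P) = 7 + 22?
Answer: 1051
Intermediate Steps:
k(P) = 29
(-1039 + 2119) - k(-26) = (-1039 + 2119) - 1*29 = 1080 - 29 = 1051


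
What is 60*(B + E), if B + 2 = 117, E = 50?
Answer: 9900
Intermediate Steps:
B = 115 (B = -2 + 117 = 115)
60*(B + E) = 60*(115 + 50) = 60*165 = 9900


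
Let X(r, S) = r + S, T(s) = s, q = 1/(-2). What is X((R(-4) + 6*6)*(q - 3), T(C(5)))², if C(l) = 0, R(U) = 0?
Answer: 15876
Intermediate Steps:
q = -½ ≈ -0.50000
X(r, S) = S + r
X((R(-4) + 6*6)*(q - 3), T(C(5)))² = (0 + (0 + 6*6)*(-½ - 3))² = (0 + (0 + 36)*(-7/2))² = (0 + 36*(-7/2))² = (0 - 126)² = (-126)² = 15876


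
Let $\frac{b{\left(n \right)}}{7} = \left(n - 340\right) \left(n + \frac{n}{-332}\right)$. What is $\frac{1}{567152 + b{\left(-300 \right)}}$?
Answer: $\frac{83}{158289616} \approx 5.2436 \cdot 10^{-7}$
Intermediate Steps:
$b{\left(n \right)} = \frac{2317 n \left(-340 + n\right)}{332}$ ($b{\left(n \right)} = 7 \left(n - 340\right) \left(n + \frac{n}{-332}\right) = 7 \left(-340 + n\right) \left(n + n \left(- \frac{1}{332}\right)\right) = 7 \left(-340 + n\right) \left(n - \frac{n}{332}\right) = 7 \left(-340 + n\right) \frac{331 n}{332} = 7 \frac{331 n \left(-340 + n\right)}{332} = \frac{2317 n \left(-340 + n\right)}{332}$)
$\frac{1}{567152 + b{\left(-300 \right)}} = \frac{1}{567152 + \frac{2317}{332} \left(-300\right) \left(-340 - 300\right)} = \frac{1}{567152 + \frac{2317}{332} \left(-300\right) \left(-640\right)} = \frac{1}{567152 + \frac{111216000}{83}} = \frac{1}{\frac{158289616}{83}} = \frac{83}{158289616}$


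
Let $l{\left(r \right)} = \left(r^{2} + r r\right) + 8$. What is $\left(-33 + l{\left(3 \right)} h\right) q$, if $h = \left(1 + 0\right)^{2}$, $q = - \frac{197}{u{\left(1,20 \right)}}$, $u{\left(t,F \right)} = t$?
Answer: $1379$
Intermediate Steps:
$q = -197$ ($q = - \frac{197}{1} = \left(-197\right) 1 = -197$)
$l{\left(r \right)} = 8 + 2 r^{2}$ ($l{\left(r \right)} = \left(r^{2} + r^{2}\right) + 8 = 2 r^{2} + 8 = 8 + 2 r^{2}$)
$h = 1$ ($h = 1^{2} = 1$)
$\left(-33 + l{\left(3 \right)} h\right) q = \left(-33 + \left(8 + 2 \cdot 3^{2}\right) 1\right) \left(-197\right) = \left(-33 + \left(8 + 2 \cdot 9\right) 1\right) \left(-197\right) = \left(-33 + \left(8 + 18\right) 1\right) \left(-197\right) = \left(-33 + 26 \cdot 1\right) \left(-197\right) = \left(-33 + 26\right) \left(-197\right) = \left(-7\right) \left(-197\right) = 1379$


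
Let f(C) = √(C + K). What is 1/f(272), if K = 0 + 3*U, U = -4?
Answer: √65/130 ≈ 0.062017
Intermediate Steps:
K = -12 (K = 0 + 3*(-4) = 0 - 12 = -12)
f(C) = √(-12 + C) (f(C) = √(C - 12) = √(-12 + C))
1/f(272) = 1/(√(-12 + 272)) = 1/(√260) = 1/(2*√65) = √65/130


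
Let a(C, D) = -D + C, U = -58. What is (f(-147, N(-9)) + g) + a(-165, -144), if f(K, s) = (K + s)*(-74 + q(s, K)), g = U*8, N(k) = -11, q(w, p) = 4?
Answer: 10575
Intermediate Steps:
g = -464 (g = -58*8 = -464)
f(K, s) = -70*K - 70*s (f(K, s) = (K + s)*(-74 + 4) = (K + s)*(-70) = -70*K - 70*s)
a(C, D) = C - D
(f(-147, N(-9)) + g) + a(-165, -144) = ((-70*(-147) - 70*(-11)) - 464) + (-165 - 1*(-144)) = ((10290 + 770) - 464) + (-165 + 144) = (11060 - 464) - 21 = 10596 - 21 = 10575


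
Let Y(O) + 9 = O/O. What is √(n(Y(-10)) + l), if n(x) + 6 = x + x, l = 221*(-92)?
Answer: I*√20354 ≈ 142.67*I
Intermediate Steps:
Y(O) = -8 (Y(O) = -9 + O/O = -9 + 1 = -8)
l = -20332
n(x) = -6 + 2*x (n(x) = -6 + (x + x) = -6 + 2*x)
√(n(Y(-10)) + l) = √((-6 + 2*(-8)) - 20332) = √((-6 - 16) - 20332) = √(-22 - 20332) = √(-20354) = I*√20354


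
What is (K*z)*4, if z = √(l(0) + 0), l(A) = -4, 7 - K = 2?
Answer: 40*I ≈ 40.0*I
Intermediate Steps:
K = 5 (K = 7 - 1*2 = 7 - 2 = 5)
z = 2*I (z = √(-4 + 0) = √(-4) = 2*I ≈ 2.0*I)
(K*z)*4 = (5*(2*I))*4 = (10*I)*4 = 40*I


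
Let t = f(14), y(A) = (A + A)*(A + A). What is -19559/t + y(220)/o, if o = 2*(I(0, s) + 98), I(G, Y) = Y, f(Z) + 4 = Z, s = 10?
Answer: -286093/270 ≈ -1059.6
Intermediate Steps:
y(A) = 4*A² (y(A) = (2*A)*(2*A) = 4*A²)
f(Z) = -4 + Z
t = 10 (t = -4 + 14 = 10)
o = 216 (o = 2*(10 + 98) = 2*108 = 216)
-19559/t + y(220)/o = -19559/10 + (4*220²)/216 = -19559*⅒ + (4*48400)*(1/216) = -19559/10 + 193600*(1/216) = -19559/10 + 24200/27 = -286093/270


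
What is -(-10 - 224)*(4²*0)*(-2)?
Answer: 0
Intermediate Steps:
-(-10 - 224)*(4²*0)*(-2) = -(-234)*(16*0)*(-2) = -(-234)*0*(-2) = -(-234)*0 = -1*0 = 0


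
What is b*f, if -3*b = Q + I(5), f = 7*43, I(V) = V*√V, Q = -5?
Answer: 1505/3 - 1505*√5/3 ≈ -620.09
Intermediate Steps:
I(V) = V^(3/2)
f = 301
b = 5/3 - 5*√5/3 (b = -(-5 + 5^(3/2))/3 = -(-5 + 5*√5)/3 = 5/3 - 5*√5/3 ≈ -2.0601)
b*f = (5/3 - 5*√5/3)*301 = 1505/3 - 1505*√5/3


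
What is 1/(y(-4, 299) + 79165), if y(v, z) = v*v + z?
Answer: 1/79480 ≈ 1.2582e-5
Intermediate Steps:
y(v, z) = z + v² (y(v, z) = v² + z = z + v²)
1/(y(-4, 299) + 79165) = 1/((299 + (-4)²) + 79165) = 1/((299 + 16) + 79165) = 1/(315 + 79165) = 1/79480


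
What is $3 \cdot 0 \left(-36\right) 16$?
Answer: $0$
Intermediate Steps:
$3 \cdot 0 \left(-36\right) 16 = 0 \left(-36\right) 16 = 0 \cdot 16 = 0$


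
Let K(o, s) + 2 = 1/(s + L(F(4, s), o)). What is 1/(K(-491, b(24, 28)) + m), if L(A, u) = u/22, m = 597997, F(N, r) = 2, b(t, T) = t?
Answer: 37/22125837 ≈ 1.6723e-6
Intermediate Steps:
L(A, u) = u/22 (L(A, u) = u*(1/22) = u/22)
K(o, s) = -2 + 1/(s + o/22)
1/(K(-491, b(24, 28)) + m) = 1/(2*(11 - 1*(-491) - 22*24)/(-491 + 22*24) + 597997) = 1/(2*(11 + 491 - 528)/(-491 + 528) + 597997) = 1/(2*(-26)/37 + 597997) = 1/(2*(1/37)*(-26) + 597997) = 1/(-52/37 + 597997) = 1/(22125837/37) = 37/22125837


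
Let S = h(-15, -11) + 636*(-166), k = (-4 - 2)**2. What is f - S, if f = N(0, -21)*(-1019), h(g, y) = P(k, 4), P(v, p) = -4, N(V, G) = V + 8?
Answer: 97428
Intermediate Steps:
N(V, G) = 8 + V
k = 36 (k = (-6)**2 = 36)
h(g, y) = -4
f = -8152 (f = (8 + 0)*(-1019) = 8*(-1019) = -8152)
S = -105580 (S = -4 + 636*(-166) = -4 - 105576 = -105580)
f - S = -8152 - 1*(-105580) = -8152 + 105580 = 97428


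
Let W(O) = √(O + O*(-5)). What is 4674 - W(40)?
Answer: 4674 - 4*I*√10 ≈ 4674.0 - 12.649*I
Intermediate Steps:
W(O) = 2*√(-O) (W(O) = √(O - 5*O) = √(-4*O) = 2*√(-O))
4674 - W(40) = 4674 - 2*√(-1*40) = 4674 - 2*√(-40) = 4674 - 2*2*I*√10 = 4674 - 4*I*√10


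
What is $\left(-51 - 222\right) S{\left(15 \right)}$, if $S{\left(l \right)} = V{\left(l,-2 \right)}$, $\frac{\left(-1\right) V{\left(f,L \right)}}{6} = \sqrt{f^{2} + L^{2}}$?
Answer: $1638 \sqrt{229} \approx 24787.0$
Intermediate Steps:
$V{\left(f,L \right)} = - 6 \sqrt{L^{2} + f^{2}}$ ($V{\left(f,L \right)} = - 6 \sqrt{f^{2} + L^{2}} = - 6 \sqrt{L^{2} + f^{2}}$)
$S{\left(l \right)} = - 6 \sqrt{4 + l^{2}}$ ($S{\left(l \right)} = - 6 \sqrt{\left(-2\right)^{2} + l^{2}} = - 6 \sqrt{4 + l^{2}}$)
$\left(-51 - 222\right) S{\left(15 \right)} = \left(-51 - 222\right) \left(- 6 \sqrt{4 + 15^{2}}\right) = - 273 \left(- 6 \sqrt{4 + 225}\right) = - 273 \left(- 6 \sqrt{229}\right) = 1638 \sqrt{229}$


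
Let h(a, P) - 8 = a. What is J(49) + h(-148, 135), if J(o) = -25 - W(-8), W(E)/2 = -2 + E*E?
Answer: -289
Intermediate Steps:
W(E) = -4 + 2*E² (W(E) = 2*(-2 + E*E) = 2*(-2 + E²) = -4 + 2*E²)
h(a, P) = 8 + a
J(o) = -149 (J(o) = -25 - (-4 + 2*(-8)²) = -25 - (-4 + 2*64) = -25 - (-4 + 128) = -25 - 1*124 = -25 - 124 = -149)
J(49) + h(-148, 135) = -149 + (8 - 148) = -149 - 140 = -289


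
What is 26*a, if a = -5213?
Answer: -135538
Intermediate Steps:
26*a = 26*(-5213) = -135538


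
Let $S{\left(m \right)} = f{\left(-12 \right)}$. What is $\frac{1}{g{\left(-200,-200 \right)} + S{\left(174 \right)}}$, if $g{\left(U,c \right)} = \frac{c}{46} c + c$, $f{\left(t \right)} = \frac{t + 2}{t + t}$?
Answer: $\frac{276}{184915} \approx 0.0014926$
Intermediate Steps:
$f{\left(t \right)} = \frac{2 + t}{2 t}$
$S{\left(m \right)} = \frac{5}{12}$ ($S{\left(m \right)} = \frac{2 - 12}{2 \left(-12\right)} = \frac{1}{2} \left(- \frac{1}{12}\right) \left(-10\right) = \frac{5}{12}$)
$g{\left(U,c \right)} = c + \frac{c^{2}}{46}$ ($g{\left(U,c \right)} = c \frac{1}{46} c + c = \frac{c}{46} c + c = \frac{c^{2}}{46} + c = c + \frac{c^{2}}{46}$)
$\frac{1}{g{\left(-200,-200 \right)} + S{\left(174 \right)}} = \frac{1}{\frac{1}{46} \left(-200\right) \left(46 - 200\right) + \frac{5}{12}} = \frac{1}{\frac{1}{46} \left(-200\right) \left(-154\right) + \frac{5}{12}} = \frac{1}{\frac{15400}{23} + \frac{5}{12}} = \frac{1}{\frac{184915}{276}} = \frac{276}{184915}$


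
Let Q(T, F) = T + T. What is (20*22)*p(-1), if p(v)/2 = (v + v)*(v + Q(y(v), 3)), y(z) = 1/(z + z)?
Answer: 3520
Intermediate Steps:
y(z) = 1/(2*z)
Q(T, F) = 2*T
p(v) = 4*v*(v + 1/v) (p(v) = 2*((v + v)*(v + 2*(1/(2*v)))) = 2*((2*v)*(v + 1/v)) = 2*(2*v*(v + 1/v)) = 4*v*(v + 1/v))
(20*22)*p(-1) = (20*22)*(4 + 4*(-1)**2) = 440*(4 + 4*1) = 440*(4 + 4) = 440*8 = 3520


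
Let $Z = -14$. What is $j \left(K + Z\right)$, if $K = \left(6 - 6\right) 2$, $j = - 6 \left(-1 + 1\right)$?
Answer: $0$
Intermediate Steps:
$j = 0$ ($j = \left(-6\right) 0 = 0$)
$K = 0$ ($K = 0 \cdot 2 = 0$)
$j \left(K + Z\right) = 0 \left(0 - 14\right) = 0 \left(-14\right) = 0$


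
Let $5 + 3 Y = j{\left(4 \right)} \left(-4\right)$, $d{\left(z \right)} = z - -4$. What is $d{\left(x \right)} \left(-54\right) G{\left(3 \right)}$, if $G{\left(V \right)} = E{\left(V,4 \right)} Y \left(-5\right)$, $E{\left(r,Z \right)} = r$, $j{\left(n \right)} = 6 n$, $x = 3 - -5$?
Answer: $-327240$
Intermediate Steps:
$x = 8$ ($x = 3 + 5 = 8$)
$d{\left(z \right)} = 4 + z$ ($d{\left(z \right)} = z + 4 = 4 + z$)
$Y = - \frac{101}{3}$ ($Y = - \frac{5}{3} + \frac{6 \cdot 4 \left(-4\right)}{3} = - \frac{5}{3} + \frac{24 \left(-4\right)}{3} = - \frac{5}{3} + \frac{1}{3} \left(-96\right) = - \frac{5}{3} - 32 = - \frac{101}{3} \approx -33.667$)
$G{\left(V \right)} = \frac{505 V}{3}$ ($G{\left(V \right)} = V \left(- \frac{101}{3}\right) \left(-5\right) = - \frac{101 V}{3} \left(-5\right) = \frac{505 V}{3}$)
$d{\left(x \right)} \left(-54\right) G{\left(3 \right)} = \left(4 + 8\right) \left(-54\right) \frac{505}{3} \cdot 3 = 12 \left(-54\right) 505 = \left(-648\right) 505 = -327240$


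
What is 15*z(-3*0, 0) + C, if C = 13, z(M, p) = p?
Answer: 13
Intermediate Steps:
15*z(-3*0, 0) + C = 15*0 + 13 = 0 + 13 = 13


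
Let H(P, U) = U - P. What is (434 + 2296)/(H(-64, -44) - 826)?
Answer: -105/31 ≈ -3.3871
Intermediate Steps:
(434 + 2296)/(H(-64, -44) - 826) = (434 + 2296)/((-44 - 1*(-64)) - 826) = 2730/((-44 + 64) - 826) = 2730/(20 - 826) = 2730/(-806) = 2730*(-1/806) = -105/31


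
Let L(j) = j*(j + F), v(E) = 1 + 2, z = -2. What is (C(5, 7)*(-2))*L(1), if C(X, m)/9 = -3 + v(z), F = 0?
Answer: 0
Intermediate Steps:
v(E) = 3
C(X, m) = 0 (C(X, m) = 9*(-3 + 3) = 9*0 = 0)
L(j) = j² (L(j) = j*(j + 0) = j*j = j²)
(C(5, 7)*(-2))*L(1) = (0*(-2))*1² = 0*1 = 0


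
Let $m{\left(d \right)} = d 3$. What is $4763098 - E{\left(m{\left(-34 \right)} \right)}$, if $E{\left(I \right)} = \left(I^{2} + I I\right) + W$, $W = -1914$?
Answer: $4744204$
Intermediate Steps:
$m{\left(d \right)} = 3 d$
$E{\left(I \right)} = -1914 + 2 I^{2}$ ($E{\left(I \right)} = \left(I^{2} + I I\right) - 1914 = \left(I^{2} + I^{2}\right) - 1914 = 2 I^{2} - 1914 = -1914 + 2 I^{2}$)
$4763098 - E{\left(m{\left(-34 \right)} \right)} = 4763098 - \left(-1914 + 2 \left(3 \left(-34\right)\right)^{2}\right) = 4763098 - \left(-1914 + 2 \left(-102\right)^{2}\right) = 4763098 - \left(-1914 + 2 \cdot 10404\right) = 4763098 - \left(-1914 + 20808\right) = 4763098 - 18894 = 4744204$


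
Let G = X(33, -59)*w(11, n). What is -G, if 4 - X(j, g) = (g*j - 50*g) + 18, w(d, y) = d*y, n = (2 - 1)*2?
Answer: 22374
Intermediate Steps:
n = 2 (n = 1*2 = 2)
X(j, g) = -14 + 50*g - g*j (X(j, g) = 4 - ((g*j - 50*g) + 18) = 4 - ((-50*g + g*j) + 18) = 4 - (18 - 50*g + g*j) = 4 + (-18 + 50*g - g*j) = -14 + 50*g - g*j)
G = -22374 (G = (-14 + 50*(-59) - 1*(-59)*33)*(11*2) = (-14 - 2950 + 1947)*22 = -1017*22 = -22374)
-G = -1*(-22374) = 22374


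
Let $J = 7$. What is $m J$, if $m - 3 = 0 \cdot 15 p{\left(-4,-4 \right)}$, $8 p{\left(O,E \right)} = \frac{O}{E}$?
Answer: $21$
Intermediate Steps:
$p{\left(O,E \right)} = \frac{O}{8 E}$ ($p{\left(O,E \right)} = \frac{O \frac{1}{E}}{8} = \frac{O}{8 E}$)
$m = 3$ ($m = 3 + 0 \cdot 15 \cdot \frac{1}{8} \left(-4\right) \frac{1}{-4} = 3 + 0 \cdot \frac{1}{8} \left(-4\right) \left(- \frac{1}{4}\right) = 3 + 0 \cdot \frac{1}{8} = 3 + 0 = 3$)
$m J = 3 \cdot 7 = 21$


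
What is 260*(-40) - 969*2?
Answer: -12338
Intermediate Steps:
260*(-40) - 969*2 = -10400 - 1938 = -12338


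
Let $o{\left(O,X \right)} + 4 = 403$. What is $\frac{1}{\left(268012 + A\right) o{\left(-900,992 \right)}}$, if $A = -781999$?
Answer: $- \frac{1}{205080813} \approx -4.8761 \cdot 10^{-9}$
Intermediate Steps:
$o{\left(O,X \right)} = 399$ ($o{\left(O,X \right)} = -4 + 403 = 399$)
$\frac{1}{\left(268012 + A\right) o{\left(-900,992 \right)}} = \frac{1}{\left(268012 - 781999\right) 399} = \frac{1}{-513987} \cdot \frac{1}{399} = \left(- \frac{1}{513987}\right) \frac{1}{399} = - \frac{1}{205080813}$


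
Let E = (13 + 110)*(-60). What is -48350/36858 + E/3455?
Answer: -43906129/12734439 ≈ -3.4478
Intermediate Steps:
E = -7380 (E = 123*(-60) = -7380)
-48350/36858 + E/3455 = -48350/36858 - 7380/3455 = -48350*1/36858 - 7380*1/3455 = -24175/18429 - 1476/691 = -43906129/12734439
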